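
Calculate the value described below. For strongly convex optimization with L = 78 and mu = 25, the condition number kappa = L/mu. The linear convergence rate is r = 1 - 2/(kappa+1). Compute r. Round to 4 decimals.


Step 1: Compute the condition number.
kappa = L/mu = 78/25 = 3.12
Step 2: Compute the convergence rate.
r = 1 - 2/(kappa + 1) = 1 - 2*mu/(L + mu) = (L - mu)/(L + mu) = 53/103 = 0.5146


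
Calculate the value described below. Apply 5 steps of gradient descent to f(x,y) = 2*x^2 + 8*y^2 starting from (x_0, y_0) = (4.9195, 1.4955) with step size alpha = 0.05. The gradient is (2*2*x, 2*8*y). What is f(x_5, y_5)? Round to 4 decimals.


Gradient descent on f(x,y) = 2*x^2 + 8*y^2.
Starting point: (4.9195, 1.4955), alpha = 0.05
Step 1: grad_x = 2*2*4.9195 = 19.678, grad_y = 2*8*1.4955 = 23.928
  x_1 = 4.9195 - 0.05*19.678 = 3.9356
  y_1 = 1.4955 - 0.05*23.928 = 0.2991
Step 2: grad_x = 2*2*3.9356 = 15.7424, grad_y = 2*8*0.2991 = 4.7856
  x_2 = 3.9356 - 0.05*15.7424 = 3.1485
  y_2 = 0.2991 - 0.05*4.7856 = 0.0598
Step 3: grad_x = 2*2*3.1485 = 12.5939, grad_y = 2*8*0.0598 = 0.9571
  x_3 = 3.1485 - 0.05*12.5939 = 2.5188
  y_3 = 0.0598 - 0.05*0.9571 = 0.012
Step 4: grad_x = 2*2*2.5188 = 10.0751, grad_y = 2*8*0.012 = 0.1914
  x_4 = 2.5188 - 0.05*10.0751 = 2.015
  y_4 = 0.012 - 0.05*0.1914 = 0.0024
Step 5: grad_x = 2*2*2.015 = 8.0601, grad_y = 2*8*0.0024 = 0.0383
  x_5 = 2.015 - 0.05*8.0601 = 1.612
  y_5 = 0.0024 - 0.05*0.0383 = 0.0005
f(1.612, 0.0005) = 2*1.612^2 + 8*0.0005^2 = 5.1972


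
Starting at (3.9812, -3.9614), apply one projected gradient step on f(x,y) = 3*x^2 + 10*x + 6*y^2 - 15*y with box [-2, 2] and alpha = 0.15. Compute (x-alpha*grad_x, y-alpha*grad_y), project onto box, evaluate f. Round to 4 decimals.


Step 1: Compute gradient at (3.9812, -3.9614).
grad_x = 2*3*3.9812 + 10 = 33.8872
grad_y = 2*6*-3.9614 - 15 = -62.5368
Step 2: Gradient step.
x_raw = 3.9812 - 0.15*33.8872 = -1.1019
y_raw = -3.9614 - 0.15*-62.5368 = 5.4191
Step 3: Project onto [-2, 2].
x_proj = clip(-1.1019) = -1.1019
y_proj = clip(5.4191) = 2.0
Step 4: Evaluate f.
f(-1.1019, 2.0) = -13.3764


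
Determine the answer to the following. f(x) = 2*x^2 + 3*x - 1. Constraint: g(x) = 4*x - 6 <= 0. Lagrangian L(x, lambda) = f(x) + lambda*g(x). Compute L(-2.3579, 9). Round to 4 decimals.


Step 1: Evaluate f(x).
f(-2.3579) = 2*(-2.3579)^2 + 3*(-2.3579) - 1 = 3.0457
Step 2: Evaluate g(x).
g(-2.3579) = 4*-2.3579 - 6 = -15.4316
Step 3: Compute Lagrangian.
L = 3.0457 + 9*-15.4316 = -135.8387


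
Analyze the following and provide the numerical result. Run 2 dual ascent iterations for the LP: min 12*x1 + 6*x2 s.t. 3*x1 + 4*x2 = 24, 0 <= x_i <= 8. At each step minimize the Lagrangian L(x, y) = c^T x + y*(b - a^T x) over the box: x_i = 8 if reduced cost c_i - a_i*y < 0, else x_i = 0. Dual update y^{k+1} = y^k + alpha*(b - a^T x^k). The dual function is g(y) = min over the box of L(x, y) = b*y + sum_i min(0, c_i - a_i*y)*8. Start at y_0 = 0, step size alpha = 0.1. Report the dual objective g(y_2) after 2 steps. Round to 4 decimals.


Dual ascent for LP: min 12*x1 + 6*x2, 3*x1 + 4*x2 = 24, 0 <= x_i <= 8
Step 1: y^k = 0.0, reduced costs: (12.0, 6.0)
  x^k = (0.0, 0.0), subgradient = b - a^T x = 24.0
  y^{k+1} = 0.0 + 0.1*24.0 = 2.4
Step 2: y^k = 2.4, reduced costs: (4.8, -3.6)
  x^k = (0.0, 8.0), subgradient = b - a^T x = -8.0
  y^{k+1} = 2.4 + 0.1*-8.0 = 1.6
Dual objective at y_2 = 1.6: reduced costs (7.2, -0.4), box minimizer x = (0.0, 8.0)
g(y_2) = b*y + (c1 - a1*y)*x1 + (c2 - a2*y)*x2 = 24*1.6 + 7.2*0.0 + (-0.4)*8.0 = 38.4 + 0.0 - 3.2 = 35.2


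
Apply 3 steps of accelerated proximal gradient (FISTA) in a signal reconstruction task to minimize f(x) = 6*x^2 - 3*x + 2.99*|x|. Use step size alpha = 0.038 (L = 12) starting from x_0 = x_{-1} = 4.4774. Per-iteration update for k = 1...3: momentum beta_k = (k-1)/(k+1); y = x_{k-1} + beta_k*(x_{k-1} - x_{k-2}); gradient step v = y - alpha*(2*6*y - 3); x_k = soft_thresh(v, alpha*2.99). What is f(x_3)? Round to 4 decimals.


FISTA on f(x) = 6*x^2 - 3*x + 2.99*|x|
L = 12, alpha = 0.038
Iteration 1: beta = 0.0, y = 4.4774 + 0.0*(4.4774 - 4.4774) = 4.4774
  grad(y) = 50.7288, v = y - alpha*grad = 2.5497
  prox(v) = soft_thresh(2.5497, 0.1136) = 2.4361
Iteration 2: beta = 0.3333, y = 2.4361 + 0.3333*(2.4361 - 4.4774) = 1.7556
  grad(y) = 18.0678, v = y - alpha*grad = 1.0691
  prox(v) = soft_thresh(1.0691, 0.1136) = 0.9555
Iteration 3: beta = 0.5, y = 0.9555 + 0.5*(0.9555 - 2.4361) = 0.2151
  grad(y) = -0.4184, v = y - alpha*grad = 0.231
  prox(v) = soft_thresh(0.231, 0.1136) = 0.1174
f(x_3) = 6*0.1174^2 - 3*0.1174 + 2.99*|0.1174| = 0.0815


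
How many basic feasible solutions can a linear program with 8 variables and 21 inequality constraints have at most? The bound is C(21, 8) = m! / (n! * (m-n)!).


Each vertex corresponds to some choice of n active constraints out of m, so the number of vertices is at most C(m, n) = m! / (n!(m-n)!).
m = 21, n = 8
Numerator: 21 * 20 * 19 * 18 * 17 * 16 * 15 * 14
Denominator: 8! = 40320
C(21, 8) = 203490


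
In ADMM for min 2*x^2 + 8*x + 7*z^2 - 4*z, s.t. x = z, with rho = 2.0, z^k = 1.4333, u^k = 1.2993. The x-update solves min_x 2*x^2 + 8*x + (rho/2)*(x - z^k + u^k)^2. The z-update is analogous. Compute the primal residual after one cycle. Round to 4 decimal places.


ADMM iteration with rho = 2.0, z^k = 1.4333, u^k = 1.2993
Step 1: x-update.
Minimize 2*x^2 + 8*x + (2.0/2)*(x - 1.4333 + 1.2993)^2
FOC: (2*2 + 2.0)*x = -8 + 2.0*(1.4333 - 1.2993)
x^{k+1} = -1.2887
Step 2: z-update.
Minimize 7*z^2 - 4*z + (2.0/2)*(-1.2887 - z + 1.2993)^2
FOC: (2*7 + 2.0)*z = 4 + 2.0*(-1.2887 + 1.2993)
z^{k+1} = 0.2513
Step 3: u-update.
u^{k+1} = 1.2993 - 1.2887 - 0.2513 = -0.2407
Step 4: Primal residual = |-1.2887 - 0.2513| = 1.54


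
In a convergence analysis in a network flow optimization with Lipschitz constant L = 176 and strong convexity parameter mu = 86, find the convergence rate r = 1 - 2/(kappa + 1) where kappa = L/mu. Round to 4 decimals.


Step 1: Compute the condition number.
kappa = L/mu = 176/86 = 2.0465
Step 2: Compute the convergence rate.
r = 1 - 2/(kappa + 1) = 1 - 2*mu/(L + mu) = (L - mu)/(L + mu) = 90/262 = 0.3435


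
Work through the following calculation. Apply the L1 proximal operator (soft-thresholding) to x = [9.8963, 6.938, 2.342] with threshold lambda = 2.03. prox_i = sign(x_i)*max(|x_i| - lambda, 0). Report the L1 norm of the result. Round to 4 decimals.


Soft-thresholding with lambda = 2.03:
prox(9.8963) = sign(9.8963)*max(|9.8963| - 2.03, 0) = 7.8663
prox(6.938) = sign(6.938)*max(|6.938| - 2.03, 0) = 4.908
prox(2.342) = sign(2.342)*max(|2.342| - 2.03, 0) = 0.312
prox(x) = [7.8663, 4.908, 0.312]
||prox(x)||_1 = 7.8663 + 4.908 + 0.312 = 13.0863


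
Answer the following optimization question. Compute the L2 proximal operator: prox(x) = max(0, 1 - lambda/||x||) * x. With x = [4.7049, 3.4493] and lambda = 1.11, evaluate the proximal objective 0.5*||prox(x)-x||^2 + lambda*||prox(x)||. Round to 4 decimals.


Step 1: Compute ||x||.
||x|| = 5.8338
Step 2: Compute scaling factor.
scale = max(0, 1 - 1.11/5.8338) = 0.8097
Step 3: prox(x) = [3.8097, 2.793]
||prox(x)|| = 4.7238
Step 4: Proximal objective.
0.5*||prox-x||^2 = 0.6161
lambda*||prox|| = 5.2434
Total = 5.8595


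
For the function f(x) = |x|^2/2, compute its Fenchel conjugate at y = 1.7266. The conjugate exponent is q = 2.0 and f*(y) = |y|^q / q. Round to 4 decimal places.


The conjugate exponent q satisfies 1/p + 1/q = 1.
p = 2, so q = 2/(2 - 1) = 2.0
|y|^q = 1.7266^2.0 = 2.9811
f*(1.7266) = 2.9811 / 2.0 = 1.4906


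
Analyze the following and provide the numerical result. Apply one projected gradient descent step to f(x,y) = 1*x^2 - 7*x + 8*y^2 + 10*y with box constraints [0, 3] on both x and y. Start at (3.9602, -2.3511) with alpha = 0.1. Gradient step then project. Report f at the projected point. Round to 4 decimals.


Step 1: Compute gradient at (3.9602, -2.3511).
grad_x = 2*1*3.9602 - 7 = 0.9204
grad_y = 2*8*-2.3511 + 10 = -27.6176
Step 2: Gradient step.
x_raw = 3.9602 - 0.1*0.9204 = 3.8682
y_raw = -2.3511 - 0.1*-27.6176 = 0.4107
Step 3: Project onto [0, 3].
x_proj = clip(3.8682) = 3.0
y_proj = clip(0.4107) = 0.4107
Step 4: Evaluate f.
f(3.0, 0.4107) = -6.5443


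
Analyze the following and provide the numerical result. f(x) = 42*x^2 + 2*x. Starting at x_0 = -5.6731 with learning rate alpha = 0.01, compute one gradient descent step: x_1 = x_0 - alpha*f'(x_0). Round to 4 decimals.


We compute the gradient at x_0 and apply the update.
f'(x) = 84*x + 2
f'(-5.6731) = 84*-5.6731 + 2 = -474.5404
x_1 = -5.6731 - 0.01*-474.5404 = -0.9277


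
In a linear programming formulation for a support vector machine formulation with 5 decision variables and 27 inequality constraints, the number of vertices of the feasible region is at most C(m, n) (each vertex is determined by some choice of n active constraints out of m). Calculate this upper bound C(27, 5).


Each vertex corresponds to some choice of n active constraints out of m, so the number of vertices is at most C(m, n) = m! / (n!(m-n)!).
m = 27, n = 5
Numerator: 27 * 26 * 25 * 24 * 23
Denominator: 5! = 120
C(27, 5) = 80730


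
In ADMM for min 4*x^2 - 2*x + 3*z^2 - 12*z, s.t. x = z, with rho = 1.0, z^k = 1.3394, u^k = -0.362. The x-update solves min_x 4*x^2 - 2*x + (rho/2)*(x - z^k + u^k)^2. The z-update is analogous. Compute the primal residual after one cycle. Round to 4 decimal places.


ADMM iteration with rho = 1.0, z^k = 1.3394, u^k = -0.362
Step 1: x-update.
Minimize 4*x^2 - 2*x + (1.0/2)*(x - 1.3394 - 0.362)^2
FOC: (2*4 + 1.0)*x = 2 + 1.0*(1.3394 + 0.362)
x^{k+1} = 0.4113
Step 2: z-update.
Minimize 3*z^2 - 12*z + (1.0/2)*(0.4113 - z - 0.362)^2
FOC: (2*3 + 1.0)*z = 12 + 1.0*(0.4113 - 0.362)
z^{k+1} = 1.7213
Step 3: u-update.
u^{k+1} = -0.362 + 0.4113 - 1.7213 = -1.6721
Step 4: Primal residual = |0.4113 - 1.7213| = 1.3101


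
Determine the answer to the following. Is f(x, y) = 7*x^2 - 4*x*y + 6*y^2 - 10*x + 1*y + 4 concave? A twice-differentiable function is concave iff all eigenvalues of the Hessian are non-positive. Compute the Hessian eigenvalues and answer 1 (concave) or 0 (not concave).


The Hessian of f(x,y) = 7*x^2 - 4*x*y + 6*y^2 - 10*x + 1*y + 4 is:
H = [[14, -4], [-4, 12]]
Trace = 14 + 12 = 26
Determinant = 14*12 - (-4)^2 = 152
Discriminant = (26)^2 - 4*152 = 68.0
Eigenvalues: lambda_1 = 8.8769, lambda_2 = 17.1231
The function is not concave.

0


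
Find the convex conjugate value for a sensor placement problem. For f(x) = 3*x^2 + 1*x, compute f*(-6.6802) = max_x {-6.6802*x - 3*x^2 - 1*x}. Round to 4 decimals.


f*(y) = sup_x {y*x - a*x^2 - b*x} = sup_x {(y-b)*x - a*x^2}
FOC: (y - b) - 2a*x = 0 => x* = (y - b)/(2a)
x* = (-6.6802 - 1)/(2*3) = -1.28
f*(-6.6802) = (y-b)^2/(4a) = (-6.6802 - 1)^2/(4*3)
= 58.9855/12 = 4.9155


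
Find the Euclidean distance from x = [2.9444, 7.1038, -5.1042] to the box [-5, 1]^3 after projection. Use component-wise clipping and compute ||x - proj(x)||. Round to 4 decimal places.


Project each component onto [-5, 1].
clip(2.9444) = 1.0, clip(7.1038) = 1.0, clip(-5.1042) = -5.0
Projection = [1.0, 1.0, -5.0]
Squared diffs: [3.7807, 37.2564, 0.0109]
Distance = sqrt(41.048) = 6.4069


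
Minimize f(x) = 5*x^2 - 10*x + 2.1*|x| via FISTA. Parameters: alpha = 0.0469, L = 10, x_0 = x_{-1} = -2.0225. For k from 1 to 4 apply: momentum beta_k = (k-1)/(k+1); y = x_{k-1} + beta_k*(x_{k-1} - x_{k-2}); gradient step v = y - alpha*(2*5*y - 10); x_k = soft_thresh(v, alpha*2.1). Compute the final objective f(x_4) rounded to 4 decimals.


FISTA on f(x) = 5*x^2 - 10*x + 2.1*|x|
L = 10, alpha = 0.0469
Iteration 1: beta = 0.0, y = -2.0225 + 0.0*(-2.0225 + 2.0225) = -2.0225
  grad(y) = -30.225, v = y - alpha*grad = -0.6049
  prox(v) = soft_thresh(-0.6049, 0.0985) = -0.5065
Iteration 2: beta = 0.3333, y = -0.5065 + 0.3333*(-0.5065 + 2.0225) = -0.0011
  grad(y) = -10.0111, v = y - alpha*grad = 0.4684
  prox(v) = soft_thresh(0.4684, 0.0985) = 0.3699
Iteration 3: beta = 0.5, y = 0.3699 + 0.5*(0.3699 + 0.5065) = 0.8081
  grad(y) = -1.9189, v = y - alpha*grad = 0.8981
  prox(v) = soft_thresh(0.8981, 0.0985) = 0.7996
Iteration 4: beta = 0.6, y = 0.7996 + 0.6*(0.7996 - 0.3699) = 1.0574
  grad(y) = 0.5743, v = y - alpha*grad = 1.0305
  prox(v) = soft_thresh(1.0305, 0.0985) = 0.932
f(x_4) = 5*0.932^2 - 10*0.932 + 2.1*|0.932| = -3.0197


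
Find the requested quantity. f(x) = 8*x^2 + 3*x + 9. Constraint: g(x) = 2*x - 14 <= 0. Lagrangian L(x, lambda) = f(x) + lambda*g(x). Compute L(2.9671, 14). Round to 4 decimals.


Step 1: Evaluate f(x).
f(2.9671) = 8*2.9671^2 + 3*2.9671 + 9 = 88.3308
Step 2: Evaluate g(x).
g(2.9671) = 2*2.9671 - 14 = -8.0658
Step 3: Compute Lagrangian.
L = 88.3308 + 14*-8.0658 = -24.5904


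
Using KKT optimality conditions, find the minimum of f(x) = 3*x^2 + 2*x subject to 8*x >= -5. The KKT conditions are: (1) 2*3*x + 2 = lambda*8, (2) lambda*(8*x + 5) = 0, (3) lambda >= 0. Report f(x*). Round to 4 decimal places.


Step 1: Try lambda = 0 (constraint inactive).
Stationarity: 2*3*x + 2 = 0
x* = -2/(2*3) = -1/3 = -0.3333 (rounded; the exact value -1/3 is used below)
Check constraint: 8*-0.3333 = -2.6664 >= -5 -- satisfied.
Step 2: Compute optimal value.
f(x*) = 3*(-1/3)^2 + 2*(-1/3) = -0.3333


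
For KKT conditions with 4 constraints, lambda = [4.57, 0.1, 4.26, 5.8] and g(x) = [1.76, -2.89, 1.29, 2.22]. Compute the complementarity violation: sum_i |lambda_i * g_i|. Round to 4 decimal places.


KKT complementary slackness check:
lambda_1 * g_1 = 4.57 * 1.76 = 8.0432
lambda_2 * g_2 = 0.1 * -2.89 = -0.289
lambda_3 * g_3 = 4.26 * 1.29 = 5.4954
lambda_4 * g_4 = 5.8 * 2.22 = 12.876
Total violation = 8.0432 + 0.289 + 5.4954 + 12.876 = 26.7036


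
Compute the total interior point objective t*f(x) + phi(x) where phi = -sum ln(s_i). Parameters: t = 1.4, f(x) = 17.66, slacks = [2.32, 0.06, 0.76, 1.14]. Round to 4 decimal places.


Step 1: Compute log-barrier.
ln values: [0.8416, -2.8134, -0.2744, 0.131]
phi = -(0.8416 - 2.8134 - 0.2744 + 0.131) = 2.1153
Step 2: Compute augmented objective.
t*f(x) = 1.4*17.66 = 24.724
Total = 24.724 + 2.1153 = 26.8393


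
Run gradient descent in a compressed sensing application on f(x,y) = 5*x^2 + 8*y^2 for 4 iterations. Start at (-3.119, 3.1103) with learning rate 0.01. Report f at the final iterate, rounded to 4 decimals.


Gradient descent on f(x,y) = 5*x^2 + 8*y^2.
Starting point: (-3.119, 3.1103), alpha = 0.01
Step 1: grad_x = 2*5*-3.119 = -31.19, grad_y = 2*8*3.1103 = 49.7648
  x_1 = -3.119 - 0.01*-31.19 = -2.8071
  y_1 = 3.1103 - 0.01*49.7648 = 2.6127
Step 2: grad_x = 2*5*-2.8071 = -28.071, grad_y = 2*8*2.6127 = 41.8024
  x_2 = -2.8071 - 0.01*-28.071 = -2.5264
  y_2 = 2.6127 - 0.01*41.8024 = 2.1946
Step 3: grad_x = 2*5*-2.5264 = -25.2639, grad_y = 2*8*2.1946 = 35.114
  x_3 = -2.5264 - 0.01*-25.2639 = -2.2738
  y_3 = 2.1946 - 0.01*35.114 = 1.8435
Step 4: grad_x = 2*5*-2.2738 = -22.7375, grad_y = 2*8*1.8435 = 29.4958
  x_4 = -2.2738 - 0.01*-22.7375 = -2.0464
  y_4 = 1.8435 - 0.01*29.4958 = 1.5485
f(-2.0464, 1.5485) = 5*(-2.0464)^2 + 8*1.5485^2 = 40.1218


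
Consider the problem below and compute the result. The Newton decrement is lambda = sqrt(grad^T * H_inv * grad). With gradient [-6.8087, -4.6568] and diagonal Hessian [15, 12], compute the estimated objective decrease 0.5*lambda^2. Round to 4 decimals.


Step 1: H is diagonal, so H^(-1) * g = [-0.4539, -0.3881].
Step 2: g^T H^(-1) g = sum_i g_i^2 / H_ii
  = (-6.8087)^2/15 + (-4.6568)^2/12
  = 3.0906 + 1.8071 = 4.8977
Step 3: Objective decrease = 0.5 * g^T H^(-1) g = 2.4489


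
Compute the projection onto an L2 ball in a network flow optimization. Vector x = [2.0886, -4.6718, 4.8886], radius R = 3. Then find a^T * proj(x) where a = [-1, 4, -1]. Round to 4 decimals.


Step 1: Compute ||x|| (intermediates to 6 decimals).
||x|| = sqrt(2.0886^2 + (-4.6718)^2 + 4.8886^2) = 7.077173
Step 2: Project.
Since ||x|| > R, scale = R/||x|| = 3/7.077173 = 0.423898, proj(x) = scale * x
proj(x) = [0.885353, -1.980367, 2.072268]
Step 3: Dot product.
a^T * proj(x) = -1*0.885353 + 4*(-1.980367) - 1*2.072268 = -10.8791


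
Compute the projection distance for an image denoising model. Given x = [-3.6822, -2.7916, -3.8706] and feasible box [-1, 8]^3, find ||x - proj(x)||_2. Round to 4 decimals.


Project each component onto [-1, 8].
clip(-3.6822) = -1.0, clip(-2.7916) = -1.0, clip(-3.8706) = -1.0
Projection = [-1.0, -1.0, -1.0]
Squared diffs: [7.1942, 3.2098, 8.2403]
Distance = sqrt(18.6443) = 4.3179


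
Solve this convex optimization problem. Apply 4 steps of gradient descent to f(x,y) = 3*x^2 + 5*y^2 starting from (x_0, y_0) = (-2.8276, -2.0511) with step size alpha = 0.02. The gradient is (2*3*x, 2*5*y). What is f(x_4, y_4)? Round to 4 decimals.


Gradient descent on f(x,y) = 3*x^2 + 5*y^2.
Starting point: (-2.8276, -2.0511), alpha = 0.02
Step 1: grad_x = 2*3*-2.8276 = -16.9656, grad_y = 2*5*-2.0511 = -20.511
  x_1 = -2.8276 - 0.02*-16.9656 = -2.4883
  y_1 = -2.0511 - 0.02*-20.511 = -1.6409
Step 2: grad_x = 2*3*-2.4883 = -14.9297, grad_y = 2*5*-1.6409 = -16.4088
  x_2 = -2.4883 - 0.02*-14.9297 = -2.1897
  y_2 = -1.6409 - 0.02*-16.4088 = -1.3127
Step 3: grad_x = 2*3*-2.1897 = -13.1382, grad_y = 2*5*-1.3127 = -13.127
  x_3 = -2.1897 - 0.02*-13.1382 = -1.9269
  y_3 = -1.3127 - 0.02*-13.127 = -1.0502
Step 4: grad_x = 2*3*-1.9269 = -11.5616, grad_y = 2*5*-1.0502 = -10.5016
  x_4 = -1.9269 - 0.02*-11.5616 = -1.6957
  y_4 = -1.0502 - 0.02*-10.5016 = -0.8401
f(-1.6957, -0.8401) = 3*(-1.6957)^2 + 5*(-0.8401)^2 = 12.1553


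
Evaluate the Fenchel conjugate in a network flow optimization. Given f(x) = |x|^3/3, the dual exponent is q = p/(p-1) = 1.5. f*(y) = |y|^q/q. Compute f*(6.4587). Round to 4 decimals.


The conjugate exponent q satisfies 1/p + 1/q = 1.
p = 3, so q = 3/(3 - 1) = 1.5
|y|^q = 6.4587^1.5 = 16.4141
f*(6.4587) = 16.4141 / 1.5 = 10.9427


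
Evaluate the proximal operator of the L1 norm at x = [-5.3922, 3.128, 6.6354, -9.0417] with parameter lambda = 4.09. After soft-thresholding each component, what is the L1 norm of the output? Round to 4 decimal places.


Soft-thresholding with lambda = 4.09:
prox(-5.3922) = sign(-5.3922)*max(|-5.3922| - 4.09, 0) = -1.3022
prox(3.128) = sign(3.128)*max(|3.128| - 4.09, 0) = 0.0
prox(6.6354) = sign(6.6354)*max(|6.6354| - 4.09, 0) = 2.5454
prox(-9.0417) = sign(-9.0417)*max(|-9.0417| - 4.09, 0) = -4.9517
prox(x) = [-1.3022, 0.0, 2.5454, -4.9517]
||prox(x)||_1 = 1.3022 + 0.0 + 2.5454 + 4.9517 = 8.7993


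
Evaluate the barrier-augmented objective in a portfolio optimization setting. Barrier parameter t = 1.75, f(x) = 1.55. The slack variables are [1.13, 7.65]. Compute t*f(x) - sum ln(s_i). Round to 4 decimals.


Step 1: Compute log-barrier.
ln values: [0.1222, 2.0347]
phi = -(0.1222 + 2.0347) = -2.1569
Step 2: Compute augmented objective.
t*f(x) = 1.75*1.55 = 2.7125
Total = 2.7125 - 2.1569 = 0.5556


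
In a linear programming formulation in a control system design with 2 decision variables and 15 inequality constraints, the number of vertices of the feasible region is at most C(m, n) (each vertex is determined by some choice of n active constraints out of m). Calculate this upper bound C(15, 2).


Each vertex corresponds to some choice of n active constraints out of m, so the number of vertices is at most C(m, n) = m! / (n!(m-n)!).
m = 15, n = 2
Numerator: 15 * 14
Denominator: 2! = 2
C(15, 2) = 105


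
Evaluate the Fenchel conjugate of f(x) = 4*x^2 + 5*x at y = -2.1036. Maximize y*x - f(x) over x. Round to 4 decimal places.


f*(y) = sup_x {y*x - a*x^2 - b*x} = sup_x {(y-b)*x - a*x^2}
FOC: (y - b) - 2a*x = 0 => x* = (y - b)/(2a)
x* = (-2.1036 - 5)/(2*4) = -0.888
f*(-2.1036) = (y-b)^2/(4a) = (-2.1036 - 5)^2/(4*4)
= 50.4611/16 = 3.1538


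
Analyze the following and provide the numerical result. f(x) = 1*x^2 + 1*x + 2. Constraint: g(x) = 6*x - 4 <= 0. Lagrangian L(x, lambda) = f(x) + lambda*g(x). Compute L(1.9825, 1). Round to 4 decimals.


Step 1: Evaluate f(x).
f(1.9825) = 1*1.9825^2 + 1*1.9825 + 2 = 7.9128
Step 2: Evaluate g(x).
g(1.9825) = 6*1.9825 - 4 = 7.895
Step 3: Compute Lagrangian.
L = 7.9128 + 1*7.895 = 15.8078


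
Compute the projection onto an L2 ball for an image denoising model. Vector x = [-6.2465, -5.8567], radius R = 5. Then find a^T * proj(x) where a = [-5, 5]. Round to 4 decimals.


Step 1: Compute ||x|| (intermediates to 6 decimals).
||x|| = sqrt((-6.2465)^2 + (-5.8567)^2) = 8.562692
Step 2: Project.
Since ||x|| > R, scale = R/||x|| = 5/8.562692 = 0.583929, proj(x) = scale * x
proj(x) = [-3.647512, -3.419897]
Step 3: Dot product.
a^T * proj(x) = -5*(-3.647512) + 5*(-3.419897) = 1.1381


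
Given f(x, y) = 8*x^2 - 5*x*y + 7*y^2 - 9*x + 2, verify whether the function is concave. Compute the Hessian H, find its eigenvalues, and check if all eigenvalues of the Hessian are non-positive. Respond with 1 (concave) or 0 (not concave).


The Hessian of f(x,y) = 8*x^2 - 5*x*y + 7*y^2 - 9*x + 2 is:
H = [[16, -5], [-5, 14]]
Trace = 16 + 14 = 30
Determinant = 16*14 - (-5)^2 = 199
Discriminant = (30)^2 - 4*199 = 104.0
Eigenvalues: lambda_1 = 9.901, lambda_2 = 20.099
The function is not concave.

0


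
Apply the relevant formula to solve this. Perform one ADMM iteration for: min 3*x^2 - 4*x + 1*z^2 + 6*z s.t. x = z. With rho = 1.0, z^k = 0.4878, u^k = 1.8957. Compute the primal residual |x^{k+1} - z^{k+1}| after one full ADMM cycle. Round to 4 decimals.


ADMM iteration with rho = 1.0, z^k = 0.4878, u^k = 1.8957
Step 1: x-update.
Minimize 3*x^2 - 4*x + (1.0/2)*(x - 0.4878 + 1.8957)^2
FOC: (2*3 + 1.0)*x = 4 + 1.0*(0.4878 - 1.8957)
x^{k+1} = 0.3703
Step 2: z-update.
Minimize 1*z^2 + 6*z + (1.0/2)*(0.3703 - z + 1.8957)^2
FOC: (2*1 + 1.0)*z = -6 + 1.0*(0.3703 + 1.8957)
z^{k+1} = -1.2447
Step 3: u-update.
u^{k+1} = 1.8957 + 0.3703 + 1.2447 = 3.5107
Step 4: Primal residual = |0.3703 + 1.2447| = 1.615


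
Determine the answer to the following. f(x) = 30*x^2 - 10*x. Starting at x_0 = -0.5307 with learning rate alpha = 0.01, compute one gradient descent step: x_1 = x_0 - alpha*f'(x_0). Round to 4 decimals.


We compute the gradient at x_0 and apply the update.
f'(x) = 60*x - 10
f'(-0.5307) = 60*-0.5307 - 10 = -41.842
x_1 = -0.5307 - 0.01*-41.842 = -0.1123


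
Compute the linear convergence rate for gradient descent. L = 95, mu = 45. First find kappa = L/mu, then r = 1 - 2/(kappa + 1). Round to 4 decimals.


Step 1: Compute the condition number.
kappa = L/mu = 95/45 = 2.1111
Step 2: Compute the convergence rate.
r = 1 - 2/(kappa + 1) = 1 - 2*mu/(L + mu) = (L - mu)/(L + mu) = 50/140 = 0.3571


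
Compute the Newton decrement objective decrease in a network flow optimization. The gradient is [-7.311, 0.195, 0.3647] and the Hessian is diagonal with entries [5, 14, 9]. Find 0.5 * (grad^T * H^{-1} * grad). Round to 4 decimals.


Step 1: H is diagonal, so H^(-1) * g = [-1.4622, 0.0139, 0.0405].
Step 2: g^T H^(-1) g = sum_i g_i^2 / H_ii
  = (-7.311)^2/5 + (0.195)^2/14 + (0.3647)^2/9
  = 10.6901 + 0.0027 + 0.0148 = 10.7076
Step 3: Objective decrease = 0.5 * g^T H^(-1) g = 5.3538


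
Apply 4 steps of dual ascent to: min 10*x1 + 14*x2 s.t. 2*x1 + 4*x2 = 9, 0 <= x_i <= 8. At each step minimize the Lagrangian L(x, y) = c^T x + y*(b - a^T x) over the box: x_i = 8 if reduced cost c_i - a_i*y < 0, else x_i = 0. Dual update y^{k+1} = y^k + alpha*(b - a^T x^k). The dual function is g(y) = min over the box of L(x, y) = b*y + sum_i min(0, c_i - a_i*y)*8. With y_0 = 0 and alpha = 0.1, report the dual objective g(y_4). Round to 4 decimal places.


Dual ascent for LP: min 10*x1 + 14*x2, 2*x1 + 4*x2 = 9, 0 <= x_i <= 8
Step 1: y^k = 0.0, reduced costs: (10.0, 14.0)
  x^k = (0.0, 0.0), subgradient = b - a^T x = 9.0
  y^{k+1} = 0.0 + 0.1*9.0 = 0.9
Step 2: y^k = 0.9, reduced costs: (8.2, 10.4)
  x^k = (0.0, 0.0), subgradient = b - a^T x = 9.0
  y^{k+1} = 0.9 + 0.1*9.0 = 1.8
Step 3: y^k = 1.8, reduced costs: (6.4, 6.8)
  x^k = (0.0, 0.0), subgradient = b - a^T x = 9.0
  y^{k+1} = 1.8 + 0.1*9.0 = 2.7
Step 4: y^k = 2.7, reduced costs: (4.6, 3.2)
  x^k = (0.0, 0.0), subgradient = b - a^T x = 9.0
  y^{k+1} = 2.7 + 0.1*9.0 = 3.6
Dual objective at y_4 = 3.6: reduced costs (2.8, -0.4), box minimizer x = (0.0, 8.0)
g(y_4) = b*y + (c1 - a1*y)*x1 + (c2 - a2*y)*x2 = 9*3.6 + 2.8*0.0 + (-0.4)*8.0 = 32.4 + 0.0 - 3.2 = 29.2


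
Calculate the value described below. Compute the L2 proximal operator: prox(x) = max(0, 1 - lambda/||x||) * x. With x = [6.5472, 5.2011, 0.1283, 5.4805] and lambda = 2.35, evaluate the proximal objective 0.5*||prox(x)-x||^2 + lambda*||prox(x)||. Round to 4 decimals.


Step 1: Compute ||x||.
||x|| = 9.9985
Step 2: Compute scaling factor.
scale = max(0, 1 - 2.35/9.9985) = 0.765
Step 3: prox(x) = [5.0084, 3.9787, 0.0981, 4.1924]
||prox(x)|| = 7.6485
Step 4: Proximal objective.
0.5*||prox-x||^2 = 2.7613
lambda*||prox|| = 17.974
Total = 20.7352


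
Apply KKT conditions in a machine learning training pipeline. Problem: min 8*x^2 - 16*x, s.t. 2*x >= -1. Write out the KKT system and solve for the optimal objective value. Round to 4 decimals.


Step 1: Try lambda = 0 (constraint inactive).
Stationarity: 2*8*x - 16 = 0
x* = 16/(2*8) = 1.0
Check constraint: 2*1.0 = 2.0 >= -1 -- satisfied.
Step 2: Compute optimal value.
f(x*) = 8*1.0^2 - 16*1.0 = -8.0


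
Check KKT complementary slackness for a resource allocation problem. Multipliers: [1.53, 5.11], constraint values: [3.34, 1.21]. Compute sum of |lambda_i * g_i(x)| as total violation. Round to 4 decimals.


KKT complementary slackness check:
lambda_1 * g_1 = 1.53 * 3.34 = 5.1102
lambda_2 * g_2 = 5.11 * 1.21 = 6.1831
Total violation = 5.1102 + 6.1831 = 11.2933


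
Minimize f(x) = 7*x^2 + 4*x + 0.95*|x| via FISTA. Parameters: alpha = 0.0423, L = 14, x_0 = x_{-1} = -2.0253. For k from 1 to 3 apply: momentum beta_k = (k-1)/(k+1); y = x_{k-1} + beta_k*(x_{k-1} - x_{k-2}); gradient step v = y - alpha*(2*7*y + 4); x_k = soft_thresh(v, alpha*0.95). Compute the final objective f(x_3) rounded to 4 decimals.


FISTA on f(x) = 7*x^2 + 4*x + 0.95*|x|
L = 14, alpha = 0.0423
Iteration 1: beta = 0.0, y = -2.0253 + 0.0*(-2.0253 + 2.0253) = -2.0253
  grad(y) = -24.3542, v = y - alpha*grad = -0.9951
  prox(v) = soft_thresh(-0.9951, 0.0402) = -0.9549
Iteration 2: beta = 0.3333, y = -0.9549 + 0.3333*(-0.9549 + 2.0253) = -0.5981
  grad(y) = -4.374, v = y - alpha*grad = -0.4131
  prox(v) = soft_thresh(-0.4131, 0.0402) = -0.3729
Iteration 3: beta = 0.5, y = -0.3729 + 0.5*(-0.3729 + 0.9549) = -0.0819
  grad(y) = 2.8528, v = y - alpha*grad = -0.2026
  prox(v) = soft_thresh(-0.2026, 0.0402) = -0.1624
f(x_3) = 7*(-0.1624)^2 + 4*(-0.1624) + 0.95*|-0.1624| = -0.3107


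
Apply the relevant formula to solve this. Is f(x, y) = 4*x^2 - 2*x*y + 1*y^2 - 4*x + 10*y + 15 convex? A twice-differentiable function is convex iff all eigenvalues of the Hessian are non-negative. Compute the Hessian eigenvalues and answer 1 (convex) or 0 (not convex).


The Hessian of f(x,y) = 4*x^2 - 2*x*y + 1*y^2 - 4*x + 10*y + 15 is:
H = [[8, -2], [-2, 2]]
Trace = 8 + 2 = 10
Determinant = 8*2 - (-2)^2 = 12
Discriminant = (10)^2 - 4*12 = 52.0
Eigenvalues: lambda_1 = 1.3944, lambda_2 = 8.6056
The function is convex.

1


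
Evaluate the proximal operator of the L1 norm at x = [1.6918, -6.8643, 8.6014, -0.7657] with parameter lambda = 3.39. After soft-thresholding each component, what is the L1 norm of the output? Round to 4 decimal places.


Soft-thresholding with lambda = 3.39:
prox(1.6918) = sign(1.6918)*max(|1.6918| - 3.39, 0) = 0.0
prox(-6.8643) = sign(-6.8643)*max(|-6.8643| - 3.39, 0) = -3.4743
prox(8.6014) = sign(8.6014)*max(|8.6014| - 3.39, 0) = 5.2114
prox(-0.7657) = sign(-0.7657)*max(|-0.7657| - 3.39, 0) = 0.0
prox(x) = [0.0, -3.4743, 5.2114, 0.0]
||prox(x)||_1 = 0.0 + 3.4743 + 5.2114 + 0.0 = 8.6857


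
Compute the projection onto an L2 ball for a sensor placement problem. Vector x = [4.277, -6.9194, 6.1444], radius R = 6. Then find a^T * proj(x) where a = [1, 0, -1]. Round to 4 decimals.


Step 1: Compute ||x|| (intermediates to 6 decimals).
||x|| = sqrt(4.277^2 + (-6.9194)^2 + 6.1444^2) = 10.194336
Step 2: Project.
Since ||x|| > R, scale = R/||x|| = 6/10.194336 = 0.588562, proj(x) = scale * x
proj(x) = [2.51728, -4.072496, 3.61636]
Step 3: Dot product.
a^T * proj(x) = 1*2.51728 + 0*(-4.072496) - 1*3.61636 = -1.0991


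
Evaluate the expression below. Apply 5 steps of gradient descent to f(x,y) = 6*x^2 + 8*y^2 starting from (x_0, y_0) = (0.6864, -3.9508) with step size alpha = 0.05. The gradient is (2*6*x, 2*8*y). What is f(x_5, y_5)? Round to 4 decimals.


Gradient descent on f(x,y) = 6*x^2 + 8*y^2.
Starting point: (0.6864, -3.9508), alpha = 0.05
Step 1: grad_x = 2*6*0.6864 = 8.2368, grad_y = 2*8*-3.9508 = -63.2128
  x_1 = 0.6864 - 0.05*8.2368 = 0.2746
  y_1 = -3.9508 - 0.05*-63.2128 = -0.7902
Step 2: grad_x = 2*6*0.2746 = 3.2947, grad_y = 2*8*-0.7902 = -12.6426
  x_2 = 0.2746 - 0.05*3.2947 = 0.1098
  y_2 = -0.7902 - 0.05*-12.6426 = -0.158
Step 3: grad_x = 2*6*0.1098 = 1.3179, grad_y = 2*8*-0.158 = -2.5285
  x_3 = 0.1098 - 0.05*1.3179 = 0.0439
  y_3 = -0.158 - 0.05*-2.5285 = -0.0316
Step 4: grad_x = 2*6*0.0439 = 0.5272, grad_y = 2*8*-0.0316 = -0.5057
  x_4 = 0.0439 - 0.05*0.5272 = 0.0176
  y_4 = -0.0316 - 0.05*-0.5057 = -0.0063
Step 5: grad_x = 2*6*0.0176 = 0.2109, grad_y = 2*8*-0.0063 = -0.1011
  x_5 = 0.0176 - 0.05*0.2109 = 0.007
  y_5 = -0.0063 - 0.05*-0.1011 = -0.0013
f(0.007, -0.0013) = 6*0.007^2 + 8*(-0.0013)^2 = 0.0003


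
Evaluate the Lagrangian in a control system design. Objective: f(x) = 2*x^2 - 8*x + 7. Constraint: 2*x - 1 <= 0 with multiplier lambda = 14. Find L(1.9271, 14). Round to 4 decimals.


Step 1: Evaluate f(x).
f(1.9271) = 2*1.9271^2 - 8*1.9271 + 7 = -0.9894
Step 2: Evaluate g(x).
g(1.9271) = 2*1.9271 - 1 = 2.8542
Step 3: Compute Lagrangian.
L = -0.9894 + 14*2.8542 = 38.9694


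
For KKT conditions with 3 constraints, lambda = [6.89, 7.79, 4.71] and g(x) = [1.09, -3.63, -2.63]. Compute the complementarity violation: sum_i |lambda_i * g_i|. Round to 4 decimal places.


KKT complementary slackness check:
lambda_1 * g_1 = 6.89 * 1.09 = 7.5101
lambda_2 * g_2 = 7.79 * -3.63 = -28.2777
lambda_3 * g_3 = 4.71 * -2.63 = -12.3873
Total violation = 7.5101 + 28.2777 + 12.3873 = 48.1751


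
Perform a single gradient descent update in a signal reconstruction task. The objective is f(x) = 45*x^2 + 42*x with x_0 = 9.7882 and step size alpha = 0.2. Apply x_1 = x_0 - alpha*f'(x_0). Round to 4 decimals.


We compute the gradient at x_0 and apply the update.
f'(x) = 90*x + 42
f'(9.7882) = 90*9.7882 + 42 = 922.938
x_1 = 9.7882 - 0.2*922.938 = -174.7994


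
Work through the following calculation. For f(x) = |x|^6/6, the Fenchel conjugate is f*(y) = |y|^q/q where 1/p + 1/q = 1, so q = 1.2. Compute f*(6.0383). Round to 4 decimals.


The conjugate exponent q satisfies 1/p + 1/q = 1.
p = 6, so q = 6/(6 - 1) = 1.2
|y|^q = 6.0383^1.2 = 8.6516
f*(6.0383) = 8.6516 / 1.2 = 7.2097


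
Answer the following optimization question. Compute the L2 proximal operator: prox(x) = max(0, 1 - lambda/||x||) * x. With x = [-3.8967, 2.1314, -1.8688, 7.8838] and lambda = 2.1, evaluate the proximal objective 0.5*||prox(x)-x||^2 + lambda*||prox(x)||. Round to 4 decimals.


Step 1: Compute ||x||.
||x|| = 9.2398
Step 2: Compute scaling factor.
scale = max(0, 1 - 2.1/9.2398) = 0.7727
Step 3: prox(x) = [-3.0111, 1.647, -1.4441, 6.092]
||prox(x)|| = 7.1398
Step 4: Proximal objective.
0.5*||prox-x||^2 = 2.205
lambda*||prox|| = 14.9936
Total = 17.1986


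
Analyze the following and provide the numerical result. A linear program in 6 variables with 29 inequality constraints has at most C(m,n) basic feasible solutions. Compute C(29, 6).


Each vertex corresponds to some choice of n active constraints out of m, so the number of vertices is at most C(m, n) = m! / (n!(m-n)!).
m = 29, n = 6
Numerator: 29 * 28 * 27 * 26 * 25 * 24
Denominator: 6! = 720
C(29, 6) = 475020


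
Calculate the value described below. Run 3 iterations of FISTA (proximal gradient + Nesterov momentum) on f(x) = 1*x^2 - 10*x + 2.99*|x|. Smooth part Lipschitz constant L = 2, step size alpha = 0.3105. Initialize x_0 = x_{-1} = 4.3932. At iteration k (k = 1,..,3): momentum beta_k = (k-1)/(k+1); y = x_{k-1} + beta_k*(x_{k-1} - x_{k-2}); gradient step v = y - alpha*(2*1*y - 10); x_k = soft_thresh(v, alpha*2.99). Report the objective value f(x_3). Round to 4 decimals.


FISTA on f(x) = 1*x^2 - 10*x + 2.99*|x|
L = 2, alpha = 0.3105
Iteration 1: beta = 0.0, y = 4.3932 + 0.0*(4.3932 - 4.3932) = 4.3932
  grad(y) = -1.2136, v = y - alpha*grad = 4.77
  prox(v) = soft_thresh(4.77, 0.9284) = 3.8416
Iteration 2: beta = 0.3333, y = 3.8416 + 0.3333*(3.8416 - 4.3932) = 3.6578
  grad(y) = -2.6845, v = y - alpha*grad = 4.4913
  prox(v) = soft_thresh(4.4913, 0.9284) = 3.5629
Iteration 3: beta = 0.5, y = 3.5629 + 0.5*(3.5629 - 3.8416) = 3.4235
  grad(y) = -3.1529, v = y - alpha*grad = 4.4025
  prox(v) = soft_thresh(4.4025, 0.9284) = 3.4741
f(x_3) = 1*3.4741^2 - 10*3.4741 + 2.99*|3.4741| = -12.2841


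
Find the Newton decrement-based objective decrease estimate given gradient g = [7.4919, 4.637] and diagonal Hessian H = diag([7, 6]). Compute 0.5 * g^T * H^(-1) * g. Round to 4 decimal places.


Step 1: H is diagonal, so H^(-1) * g = [1.0703, 0.7728].
Step 2: g^T H^(-1) g = sum_i g_i^2 / H_ii
  = (7.4919)^2/7 + (4.637)^2/6
  = 8.0184 + 3.5836 = 11.602
Step 3: Objective decrease = 0.5 * g^T H^(-1) g = 5.801


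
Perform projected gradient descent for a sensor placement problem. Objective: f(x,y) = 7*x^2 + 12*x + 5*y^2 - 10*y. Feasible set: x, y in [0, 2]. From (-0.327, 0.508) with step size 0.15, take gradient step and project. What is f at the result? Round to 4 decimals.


Step 1: Compute gradient at (-0.327, 0.508).
grad_x = 2*7*-0.327 + 12 = 7.422
grad_y = 2*5*0.508 - 10 = -4.92
Step 2: Gradient step.
x_raw = -0.327 - 0.15*7.422 = -1.4403
y_raw = 0.508 - 0.15*-4.92 = 1.246
Step 3: Project onto [0, 2].
x_proj = clip(-1.4403) = 0.0
y_proj = clip(1.246) = 1.246
Step 4: Evaluate f.
f(0.0, 1.246) = -4.6974


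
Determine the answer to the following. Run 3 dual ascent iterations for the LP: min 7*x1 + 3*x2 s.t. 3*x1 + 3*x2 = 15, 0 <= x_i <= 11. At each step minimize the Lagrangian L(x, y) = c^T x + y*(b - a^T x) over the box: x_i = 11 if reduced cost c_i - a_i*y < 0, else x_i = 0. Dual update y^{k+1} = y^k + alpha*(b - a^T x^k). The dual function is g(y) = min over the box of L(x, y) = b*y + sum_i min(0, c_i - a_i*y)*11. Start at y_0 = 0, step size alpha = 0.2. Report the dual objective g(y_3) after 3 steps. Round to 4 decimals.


Dual ascent for LP: min 7*x1 + 3*x2, 3*x1 + 3*x2 = 15, 0 <= x_i <= 11
Step 1: y^k = 0.0, reduced costs: (7.0, 3.0)
  x^k = (0.0, 0.0), subgradient = b - a^T x = 15.0
  y^{k+1} = 0.0 + 0.2*15.0 = 3.0
Step 2: y^k = 3.0, reduced costs: (-2.0, -6.0)
  x^k = (11.0, 11.0), subgradient = b - a^T x = -51.0
  y^{k+1} = 3.0 + 0.2*-51.0 = -7.2
Step 3: y^k = -7.2, reduced costs: (28.6, 24.6)
  x^k = (0.0, 0.0), subgradient = b - a^T x = 15.0
  y^{k+1} = -7.2 + 0.2*15.0 = -4.2
Dual objective at y_3 = -4.2: reduced costs (19.6, 15.6), box minimizer x = (0.0, 0.0)
g(y_3) = b*y + (c1 - a1*y)*x1 + (c2 - a2*y)*x2 = 15*(-4.2) + 19.6*0.0 + 15.6*0.0 = -63.0 + 0.0 + 0.0 = -63.0


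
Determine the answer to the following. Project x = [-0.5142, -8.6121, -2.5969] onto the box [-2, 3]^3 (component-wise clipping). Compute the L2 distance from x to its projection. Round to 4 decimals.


Project each component onto [-2, 3].
clip(-0.5142) = -0.5142, clip(-8.6121) = -2.0, clip(-2.5969) = -2.0
Projection = [-0.5142, -2.0, -2.0]
Squared diffs: [0.0, 43.7199, 0.3563]
Distance = sqrt(44.0762) = 6.639


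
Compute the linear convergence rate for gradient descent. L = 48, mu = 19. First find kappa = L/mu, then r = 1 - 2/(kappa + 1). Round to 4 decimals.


Step 1: Compute the condition number.
kappa = L/mu = 48/19 = 2.5263
Step 2: Compute the convergence rate.
r = 1 - 2/(kappa + 1) = 1 - 2*mu/(L + mu) = (L - mu)/(L + mu) = 29/67 = 0.4328


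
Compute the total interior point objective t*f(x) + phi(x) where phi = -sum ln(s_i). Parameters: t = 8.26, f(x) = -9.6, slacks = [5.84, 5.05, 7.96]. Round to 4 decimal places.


Step 1: Compute log-barrier.
ln values: [1.7647, 1.6194, 2.0744]
phi = -(1.7647 + 1.6194 + 2.0744) = -5.4585
Step 2: Compute augmented objective.
t*f(x) = 8.26*-9.6 = -79.296
Total = -79.296 - 5.4585 = -84.7545


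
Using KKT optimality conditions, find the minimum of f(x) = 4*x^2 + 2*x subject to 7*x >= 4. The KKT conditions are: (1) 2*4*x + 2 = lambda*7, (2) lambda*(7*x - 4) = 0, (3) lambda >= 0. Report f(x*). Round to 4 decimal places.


Step 1: Try lambda = 0 (constraint inactive).
x_unc = -2/(2*4) = -0.25
Check: 7*-0.25 = -1.75 < 4 -- violated!
Step 2: Constraint must be active: 7*x = 4
x* = 4/7 = 0.5714 (rounded; the exact value 4/7 is used below)
lambda = (2*4*(4/7) + 2)/7 = 0.9388
Step 3: Compute optimal value.
f(x*) = 4*(4/7)^2 + 2*(4/7) = 2.449


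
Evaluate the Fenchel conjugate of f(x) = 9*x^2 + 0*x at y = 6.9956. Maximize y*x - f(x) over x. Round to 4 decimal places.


f*(y) = sup_x {y*x - a*x^2 - b*x} = sup_x {(y-b)*x - a*x^2}
FOC: (y - b) - 2a*x = 0 => x* = (y - b)/(2a)
x* = (6.9956 - 0)/(2*9) = 0.3886
f*(6.9956) = (y-b)^2/(4a) = (6.9956 - 0)^2/(4*9)
= 48.9384/36 = 1.3594


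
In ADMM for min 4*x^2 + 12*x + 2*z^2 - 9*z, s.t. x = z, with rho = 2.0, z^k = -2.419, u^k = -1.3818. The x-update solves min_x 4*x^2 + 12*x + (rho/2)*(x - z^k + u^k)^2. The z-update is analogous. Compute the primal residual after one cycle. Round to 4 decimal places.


ADMM iteration with rho = 2.0, z^k = -2.419, u^k = -1.3818
Step 1: x-update.
Minimize 4*x^2 + 12*x + (2.0/2)*(x + 2.419 - 1.3818)^2
FOC: (2*4 + 2.0)*x = -12 + 2.0*(-2.419 + 1.3818)
x^{k+1} = -1.4074
Step 2: z-update.
Minimize 2*z^2 - 9*z + (2.0/2)*(-1.4074 - z - 1.3818)^2
FOC: (2*2 + 2.0)*z = 9 + 2.0*(-1.4074 - 1.3818)
z^{k+1} = 0.5703
Step 3: u-update.
u^{k+1} = -1.3818 - 1.4074 - 0.5703 = -3.3595
Step 4: Primal residual = |-1.4074 - 0.5703| = 1.9777


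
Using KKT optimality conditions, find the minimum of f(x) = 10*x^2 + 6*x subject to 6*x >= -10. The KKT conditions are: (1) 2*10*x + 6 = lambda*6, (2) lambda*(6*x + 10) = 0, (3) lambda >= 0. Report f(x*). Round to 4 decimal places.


Step 1: Try lambda = 0 (constraint inactive).
Stationarity: 2*10*x + 6 = 0
x* = -6/(2*10) = -0.3
Check constraint: 6*-0.3 = -1.8 >= -10 -- satisfied.
Step 2: Compute optimal value.
f(x*) = 10*(-0.3)^2 + 6*(-0.3) = -0.9


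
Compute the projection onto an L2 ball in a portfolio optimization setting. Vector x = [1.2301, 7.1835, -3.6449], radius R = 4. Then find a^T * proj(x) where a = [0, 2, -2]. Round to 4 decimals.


Step 1: Compute ||x|| (intermediates to 6 decimals).
||x|| = sqrt(1.2301^2 + 7.1835^2 + (-3.6449)^2) = 8.148688
Step 2: Project.
Since ||x|| > R, scale = R/||x|| = 4/8.148688 = 0.490877, proj(x) = scale * x
proj(x) = [0.603828, 3.526215, -1.789198]
Step 3: Dot product.
a^T * proj(x) = 0*0.603828 + 2*3.526215 - 2*(-1.789198) = 10.6308


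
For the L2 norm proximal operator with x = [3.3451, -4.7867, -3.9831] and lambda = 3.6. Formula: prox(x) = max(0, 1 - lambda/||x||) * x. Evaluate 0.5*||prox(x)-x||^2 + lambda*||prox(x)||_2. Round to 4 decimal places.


Step 1: Compute ||x||.
||x|| = 7.0688
Step 2: Compute scaling factor.
scale = max(0, 1 - 3.6/7.0688) = 0.4907
Step 3: prox(x) = [1.6415, -2.3489, -1.9546]
||prox(x)|| = 3.4688
Step 4: Proximal objective.
0.5*||prox-x||^2 = 6.48
lambda*||prox|| = 12.4877
Total = 18.9675


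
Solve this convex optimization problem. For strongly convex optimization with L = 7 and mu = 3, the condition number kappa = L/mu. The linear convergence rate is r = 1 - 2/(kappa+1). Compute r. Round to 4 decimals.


Step 1: Compute the condition number.
kappa = L/mu = 7/3 = 2.3333
Step 2: Compute the convergence rate.
r = 1 - 2/(kappa + 1) = 1 - 2*mu/(L + mu) = (L - mu)/(L + mu) = 4/10 = 0.4


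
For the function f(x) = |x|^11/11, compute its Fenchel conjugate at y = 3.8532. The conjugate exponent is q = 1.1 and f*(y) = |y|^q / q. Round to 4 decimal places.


The conjugate exponent q satisfies 1/p + 1/q = 1.
p = 11, so q = 11/(11 - 1) = 1.1
|y|^q = 3.8532^1.1 = 4.4096
f*(3.8532) = 4.4096 / 1.1 = 4.0088
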